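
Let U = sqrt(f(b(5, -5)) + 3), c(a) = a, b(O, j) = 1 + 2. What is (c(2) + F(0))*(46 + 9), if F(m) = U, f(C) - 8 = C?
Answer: 110 + 55*sqrt(14) ≈ 315.79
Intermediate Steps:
b(O, j) = 3
f(C) = 8 + C
U = sqrt(14) (U = sqrt((8 + 3) + 3) = sqrt(11 + 3) = sqrt(14) ≈ 3.7417)
F(m) = sqrt(14)
(c(2) + F(0))*(46 + 9) = (2 + sqrt(14))*(46 + 9) = (2 + sqrt(14))*55 = 110 + 55*sqrt(14)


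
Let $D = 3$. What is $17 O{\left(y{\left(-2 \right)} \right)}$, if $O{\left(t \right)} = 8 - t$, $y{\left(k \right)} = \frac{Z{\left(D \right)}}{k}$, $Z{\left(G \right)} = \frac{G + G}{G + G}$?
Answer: $\frac{289}{2} \approx 144.5$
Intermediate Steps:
$Z{\left(G \right)} = 1$ ($Z{\left(G \right)} = \frac{2 G}{2 G} = 2 G \frac{1}{2 G} = 1$)
$y{\left(k \right)} = \frac{1}{k}$ ($y{\left(k \right)} = 1 \frac{1}{k} = \frac{1}{k}$)
$17 O{\left(y{\left(-2 \right)} \right)} = 17 \left(8 - \frac{1}{-2}\right) = 17 \left(8 - - \frac{1}{2}\right) = 17 \left(8 + \frac{1}{2}\right) = 17 \cdot \frac{17}{2} = \frac{289}{2}$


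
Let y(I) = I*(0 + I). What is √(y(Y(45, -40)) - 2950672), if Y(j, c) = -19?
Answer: I*√2950311 ≈ 1717.6*I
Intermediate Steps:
y(I) = I² (y(I) = I*I = I²)
√(y(Y(45, -40)) - 2950672) = √((-19)² - 2950672) = √(361 - 2950672) = √(-2950311) = I*√2950311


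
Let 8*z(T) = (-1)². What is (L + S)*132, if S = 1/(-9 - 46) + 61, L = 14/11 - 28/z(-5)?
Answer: -106752/5 ≈ -21350.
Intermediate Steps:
z(T) = ⅛ (z(T) = (⅛)*(-1)² = (⅛)*1 = ⅛)
L = -2450/11 (L = 14/11 - 28/⅛ = 14*(1/11) - 28*8 = 14/11 - 224 = -2450/11 ≈ -222.73)
S = 3354/55 (S = 1/(-55) + 61 = -1/55 + 61 = 3354/55 ≈ 60.982)
(L + S)*132 = (-2450/11 + 3354/55)*132 = -8896/55*132 = -106752/5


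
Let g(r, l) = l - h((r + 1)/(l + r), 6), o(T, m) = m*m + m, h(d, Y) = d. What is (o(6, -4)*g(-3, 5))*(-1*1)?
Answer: -72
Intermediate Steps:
o(T, m) = m + m² (o(T, m) = m² + m = m + m²)
g(r, l) = l - (1 + r)/(l + r) (g(r, l) = l - (r + 1)/(l + r) = l - (1 + r)/(l + r))
(o(6, -4)*g(-3, 5))*(-1*1) = ((-4*(1 - 4))*((-1 - 1*(-3) + 5*(5 - 3))/(5 - 3)))*(-1*1) = ((-4*(-3))*((-1 + 3 + 5*2)/2))*(-1) = (12*((-1 + 3 + 10)/2))*(-1) = (12*((½)*12))*(-1) = (12*6)*(-1) = 72*(-1) = -72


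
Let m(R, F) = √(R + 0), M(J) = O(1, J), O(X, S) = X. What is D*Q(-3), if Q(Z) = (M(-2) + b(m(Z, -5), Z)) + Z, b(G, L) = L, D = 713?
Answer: -3565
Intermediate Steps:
M(J) = 1
m(R, F) = √R
Q(Z) = 1 + 2*Z (Q(Z) = (1 + Z) + Z = 1 + 2*Z)
D*Q(-3) = 713*(1 + 2*(-3)) = 713*(1 - 6) = 713*(-5) = -3565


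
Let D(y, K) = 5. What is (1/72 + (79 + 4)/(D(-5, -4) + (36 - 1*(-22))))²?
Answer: 450241/254016 ≈ 1.7725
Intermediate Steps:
(1/72 + (79 + 4)/(D(-5, -4) + (36 - 1*(-22))))² = (1/72 + (79 + 4)/(5 + (36 - 1*(-22))))² = (1/72 + 83/(5 + (36 + 22)))² = (1/72 + 83/(5 + 58))² = (1/72 + 83/63)² = (671/504)² = 450241/254016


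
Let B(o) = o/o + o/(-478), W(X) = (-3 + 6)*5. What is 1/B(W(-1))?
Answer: 478/463 ≈ 1.0324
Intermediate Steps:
W(X) = 15 (W(X) = 3*5 = 15)
B(o) = 1 - o/478 (B(o) = 1 + o*(-1/478) = 1 - o/478)
1/B(W(-1)) = 1/(1 - 1/478*15) = 1/(1 - 15/478) = 1/(463/478) = 478/463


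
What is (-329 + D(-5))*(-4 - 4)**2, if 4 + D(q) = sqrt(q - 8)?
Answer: -21312 + 64*I*sqrt(13) ≈ -21312.0 + 230.76*I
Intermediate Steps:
D(q) = -4 + sqrt(-8 + q) (D(q) = -4 + sqrt(q - 8) = -4 + sqrt(-8 + q))
(-329 + D(-5))*(-4 - 4)**2 = (-329 + (-4 + sqrt(-8 - 5)))*(-4 - 4)**2 = (-329 + (-4 + sqrt(-13)))*(-8)**2 = (-329 + (-4 + I*sqrt(13)))*64 = (-333 + I*sqrt(13))*64 = -21312 + 64*I*sqrt(13)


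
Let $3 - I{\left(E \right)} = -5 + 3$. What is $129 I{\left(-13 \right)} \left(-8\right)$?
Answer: $-5160$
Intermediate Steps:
$I{\left(E \right)} = 5$ ($I{\left(E \right)} = 3 - \left(-5 + 3\right) = 3 - -2 = 3 + 2 = 5$)
$129 I{\left(-13 \right)} \left(-8\right) = 129 \cdot 5 \left(-8\right) = 645 \left(-8\right) = -5160$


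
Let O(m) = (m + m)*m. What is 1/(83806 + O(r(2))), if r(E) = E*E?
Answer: 1/83838 ≈ 1.1928e-5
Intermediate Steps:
r(E) = E²
O(m) = 2*m² (O(m) = (2*m)*m = 2*m²)
1/(83806 + O(r(2))) = 1/(83806 + 2*(2²)²) = 1/(83806 + 2*4²) = 1/(83806 + 2*16) = 1/(83806 + 32) = 1/83838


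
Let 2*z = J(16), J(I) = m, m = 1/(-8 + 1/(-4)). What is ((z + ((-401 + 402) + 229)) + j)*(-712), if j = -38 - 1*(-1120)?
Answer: -30825328/33 ≈ -9.3410e+5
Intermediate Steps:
m = -4/33 (m = 1/(-8 - 1/4) = 1/(-33/4) = -4/33 ≈ -0.12121)
J(I) = -4/33
j = 1082 (j = -38 + 1120 = 1082)
z = -2/33 (z = (1/2)*(-4/33) = -2/33 ≈ -0.060606)
((z + ((-401 + 402) + 229)) + j)*(-712) = ((-2/33 + ((-401 + 402) + 229)) + 1082)*(-712) = ((-2/33 + (1 + 229)) + 1082)*(-712) = ((-2/33 + 230) + 1082)*(-712) = (7588/33 + 1082)*(-712) = (43294/33)*(-712) = -30825328/33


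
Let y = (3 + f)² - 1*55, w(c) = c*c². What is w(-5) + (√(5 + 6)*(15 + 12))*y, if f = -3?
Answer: -125 - 1485*√11 ≈ -5050.2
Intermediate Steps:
w(c) = c³
y = -55 (y = (3 - 3)² - 1*55 = 0² - 55 = 0 - 55 = -55)
w(-5) + (√(5 + 6)*(15 + 12))*y = (-5)³ + (√(5 + 6)*(15 + 12))*(-55) = -125 + (√11*27)*(-55) = -125 + (27*√11)*(-55) = -125 - 1485*√11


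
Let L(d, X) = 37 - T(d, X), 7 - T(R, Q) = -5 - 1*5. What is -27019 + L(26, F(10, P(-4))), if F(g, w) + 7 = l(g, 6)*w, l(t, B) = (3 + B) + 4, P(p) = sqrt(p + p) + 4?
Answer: -26999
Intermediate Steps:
P(p) = 4 + sqrt(2)*sqrt(p) (P(p) = sqrt(2*p) + 4 = sqrt(2)*sqrt(p) + 4 = 4 + sqrt(2)*sqrt(p))
T(R, Q) = 17 (T(R, Q) = 7 - (-5 - 1*5) = 7 - (-5 - 5) = 7 - 1*(-10) = 7 + 10 = 17)
l(t, B) = 7 + B
F(g, w) = -7 + 13*w (F(g, w) = -7 + (7 + 6)*w = -7 + 13*w)
L(d, X) = 20 (L(d, X) = 37 - 1*17 = 37 - 17 = 20)
-27019 + L(26, F(10, P(-4))) = -27019 + 20 = -26999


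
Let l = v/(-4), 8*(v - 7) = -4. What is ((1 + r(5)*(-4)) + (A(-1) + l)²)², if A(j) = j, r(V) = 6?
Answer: 1062961/4096 ≈ 259.51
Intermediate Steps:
v = 13/2 (v = 7 + (⅛)*(-4) = 7 - ½ = 13/2 ≈ 6.5000)
l = -13/8 (l = (13/2)/(-4) = (13/2)*(-¼) = -13/8 ≈ -1.6250)
((1 + r(5)*(-4)) + (A(-1) + l)²)² = ((1 + 6*(-4)) + (-1 - 13/8)²)² = ((1 - 24) + (-21/8)²)² = (-23 + 441/64)² = (-1031/64)² = 1062961/4096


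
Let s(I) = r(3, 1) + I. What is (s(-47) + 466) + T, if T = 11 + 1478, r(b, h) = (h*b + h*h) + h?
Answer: 1913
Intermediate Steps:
r(b, h) = h + h² + b*h (r(b, h) = (b*h + h²) + h = (h² + b*h) + h = h + h² + b*h)
T = 1489
s(I) = 5 + I (s(I) = 1*(1 + 3 + 1) + I = 1*5 + I = 5 + I)
(s(-47) + 466) + T = ((5 - 47) + 466) + 1489 = (-42 + 466) + 1489 = 424 + 1489 = 1913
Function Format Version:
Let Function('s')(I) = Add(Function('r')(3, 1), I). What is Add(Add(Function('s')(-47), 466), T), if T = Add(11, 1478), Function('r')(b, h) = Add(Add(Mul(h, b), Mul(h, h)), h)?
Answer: 1913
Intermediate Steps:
Function('r')(b, h) = Add(h, Pow(h, 2), Mul(b, h)) (Function('r')(b, h) = Add(Add(Mul(b, h), Pow(h, 2)), h) = Add(Add(Pow(h, 2), Mul(b, h)), h) = Add(h, Pow(h, 2), Mul(b, h)))
T = 1489
Function('s')(I) = Add(5, I) (Function('s')(I) = Add(Mul(1, Add(1, 3, 1)), I) = Add(Mul(1, 5), I) = Add(5, I))
Add(Add(Function('s')(-47), 466), T) = Add(Add(Add(5, -47), 466), 1489) = Add(Add(-42, 466), 1489) = Add(424, 1489) = 1913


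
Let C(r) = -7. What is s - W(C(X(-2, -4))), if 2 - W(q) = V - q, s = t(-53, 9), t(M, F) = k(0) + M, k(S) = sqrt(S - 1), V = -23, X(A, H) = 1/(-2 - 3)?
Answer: -71 + I ≈ -71.0 + 1.0*I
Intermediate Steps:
X(A, H) = -1/5 (X(A, H) = 1/(-5) = -1/5)
k(S) = sqrt(-1 + S)
t(M, F) = I + M (t(M, F) = sqrt(-1 + 0) + M = sqrt(-1) + M = I + M)
s = -53 + I (s = I - 53 = -53 + I ≈ -53.0 + 1.0*I)
W(q) = 25 + q (W(q) = 2 - (-23 - q) = 2 + (23 + q) = 25 + q)
s - W(C(X(-2, -4))) = (-53 + I) - (25 - 7) = (-53 + I) - 1*18 = (-53 + I) - 18 = -71 + I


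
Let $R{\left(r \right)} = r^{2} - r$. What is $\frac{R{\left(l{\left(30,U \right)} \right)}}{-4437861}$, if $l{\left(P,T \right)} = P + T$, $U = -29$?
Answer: $0$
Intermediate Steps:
$\frac{R{\left(l{\left(30,U \right)} \right)}}{-4437861} = \frac{\left(30 - 29\right) \left(-1 + \left(30 - 29\right)\right)}{-4437861} = 1 \left(-1 + 1\right) \left(- \frac{1}{4437861}\right) = 1 \cdot 0 \left(- \frac{1}{4437861}\right) = 0 \left(- \frac{1}{4437861}\right) = 0$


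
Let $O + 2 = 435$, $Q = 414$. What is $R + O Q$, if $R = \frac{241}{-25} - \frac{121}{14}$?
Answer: $\frac{62735301}{350} \approx 1.7924 \cdot 10^{5}$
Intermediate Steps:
$O = 433$ ($O = -2 + 435 = 433$)
$R = - \frac{6399}{350}$ ($R = 241 \left(- \frac{1}{25}\right) - \frac{121}{14} = - \frac{241}{25} - \frac{121}{14} = - \frac{6399}{350} \approx -18.283$)
$R + O Q = - \frac{6399}{350} + 433 \cdot 414 = - \frac{6399}{350} + 179262 = \frac{62735301}{350}$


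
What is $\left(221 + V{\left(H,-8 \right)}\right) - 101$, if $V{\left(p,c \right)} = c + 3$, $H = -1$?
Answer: $115$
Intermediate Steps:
$V{\left(p,c \right)} = 3 + c$
$\left(221 + V{\left(H,-8 \right)}\right) - 101 = \left(221 + \left(3 - 8\right)\right) - 101 = \left(221 - 5\right) - 101 = 216 - 101 = 115$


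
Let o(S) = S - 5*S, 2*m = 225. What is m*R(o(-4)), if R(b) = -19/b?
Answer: -4275/32 ≈ -133.59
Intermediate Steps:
m = 225/2 (m = (½)*225 = 225/2 ≈ 112.50)
o(S) = -4*S
m*R(o(-4)) = 225*(-19/((-4*(-4))))/2 = 225*(-19/16)/2 = 225*(-19*1/16)/2 = (225/2)*(-19/16) = -4275/32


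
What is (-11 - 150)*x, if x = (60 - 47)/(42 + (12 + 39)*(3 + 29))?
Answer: -2093/1674 ≈ -1.2503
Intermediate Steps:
x = 13/1674 (x = 13/(42 + 51*32) = 13/(42 + 1632) = 13/1674 ≈ 0.0077658)
(-11 - 150)*x = (-11 - 150)*(13/1674) = -161*13/1674 = -2093/1674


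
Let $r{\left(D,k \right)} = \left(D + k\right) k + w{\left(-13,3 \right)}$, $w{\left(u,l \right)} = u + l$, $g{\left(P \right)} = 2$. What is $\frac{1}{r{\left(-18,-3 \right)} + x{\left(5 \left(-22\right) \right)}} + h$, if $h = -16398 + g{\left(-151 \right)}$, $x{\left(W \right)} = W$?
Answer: $- \frac{934573}{57} \approx -16396.0$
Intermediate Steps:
$w{\left(u,l \right)} = l + u$
$h = -16396$ ($h = -16398 + 2 = -16396$)
$r{\left(D,k \right)} = -10 + k \left(D + k\right)$ ($r{\left(D,k \right)} = \left(D + k\right) k + \left(3 - 13\right) = k \left(D + k\right) - 10 = -10 + k \left(D + k\right)$)
$\frac{1}{r{\left(-18,-3 \right)} + x{\left(5 \left(-22\right) \right)}} + h = \frac{1}{\left(-10 + \left(-3\right)^{2} - -54\right) + 5 \left(-22\right)} - 16396 = \frac{1}{\left(-10 + 9 + 54\right) - 110} - 16396 = \frac{1}{53 - 110} - 16396 = \frac{1}{-57} - 16396 = - \frac{1}{57} - 16396 = - \frac{934573}{57}$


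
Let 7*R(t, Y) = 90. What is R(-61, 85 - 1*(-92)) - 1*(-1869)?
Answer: 13173/7 ≈ 1881.9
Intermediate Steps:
R(t, Y) = 90/7 (R(t, Y) = (⅐)*90 = 90/7)
R(-61, 85 - 1*(-92)) - 1*(-1869) = 90/7 - 1*(-1869) = 90/7 + 1869 = 13173/7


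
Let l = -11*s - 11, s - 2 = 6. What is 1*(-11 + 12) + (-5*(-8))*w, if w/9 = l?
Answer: -35639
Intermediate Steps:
s = 8 (s = 2 + 6 = 8)
l = -99 (l = -11*8 - 11 = -88 - 11 = -99)
w = -891 (w = 9*(-99) = -891)
1*(-11 + 12) + (-5*(-8))*w = 1*(-11 + 12) - 5*(-8)*(-891) = 1*1 + 40*(-891) = 1 - 35640 = -35639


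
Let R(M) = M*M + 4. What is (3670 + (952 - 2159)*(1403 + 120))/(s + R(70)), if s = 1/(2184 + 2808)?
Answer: -9158278272/24480769 ≈ -374.10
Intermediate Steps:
R(M) = 4 + M**2 (R(M) = M**2 + 4 = 4 + M**2)
s = 1/4992 ≈ 0.00020032
(3670 + (952 - 2159)*(1403 + 120))/(s + R(70)) = (3670 + (952 - 2159)*(1403 + 120))/(1/4992 + (4 + 70**2)) = (3670 - 1207*1523)/(1/4992 + (4 + 4900)) = (3670 - 1838261)/(1/4992 + 4904) = -1834591/24480769/4992 = -1834591*4992/24480769 = -9158278272/24480769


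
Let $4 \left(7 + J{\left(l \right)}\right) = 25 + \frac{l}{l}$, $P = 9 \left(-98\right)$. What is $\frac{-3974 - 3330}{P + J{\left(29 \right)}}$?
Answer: $\frac{14608}{1765} \approx 8.2765$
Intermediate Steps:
$P = -882$
$J{\left(l \right)} = - \frac{1}{2}$ ($J{\left(l \right)} = -7 + \frac{25 + \frac{l}{l}}{4} = -7 + \frac{25 + 1}{4} = -7 + \frac{1}{4} \cdot 26 = -7 + \frac{13}{2} = - \frac{1}{2}$)
$\frac{-3974 - 3330}{P + J{\left(29 \right)}} = \frac{-3974 - 3330}{-882 - \frac{1}{2}} = - \frac{7304}{- \frac{1765}{2}} = \left(-7304\right) \left(- \frac{2}{1765}\right) = \frac{14608}{1765}$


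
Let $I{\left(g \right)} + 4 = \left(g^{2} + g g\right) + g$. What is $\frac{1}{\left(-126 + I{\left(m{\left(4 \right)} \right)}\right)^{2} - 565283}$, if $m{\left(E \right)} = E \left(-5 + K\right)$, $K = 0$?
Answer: $- \frac{1}{142783} \approx -7.0036 \cdot 10^{-6}$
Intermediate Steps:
$m{\left(E \right)} = - 5 E$ ($m{\left(E \right)} = E \left(-5 + 0\right) = E \left(-5\right) = - 5 E$)
$I{\left(g \right)} = -4 + g + 2 g^{2}$ ($I{\left(g \right)} = -4 + \left(\left(g^{2} + g g\right) + g\right) = -4 + \left(\left(g^{2} + g^{2}\right) + g\right) = -4 + \left(2 g^{2} + g\right) = -4 + \left(g + 2 g^{2}\right) = -4 + g + 2 g^{2}$)
$\frac{1}{\left(-126 + I{\left(m{\left(4 \right)} \right)}\right)^{2} - 565283} = \frac{1}{\left(-126 - \left(24 - 800\right)\right)^{2} - 565283} = \frac{1}{\left(-126 - -776\right)^{2} - 565283} = \frac{1}{\left(-126 + 776\right)^{2} - 565283} = \frac{1}{650^{2} - 565283} = \frac{1}{422500 - 565283} = \frac{1}{-142783} = - \frac{1}{142783}$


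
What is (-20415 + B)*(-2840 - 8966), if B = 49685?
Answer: -345561620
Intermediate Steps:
(-20415 + B)*(-2840 - 8966) = (-20415 + 49685)*(-2840 - 8966) = 29270*(-11806) = -345561620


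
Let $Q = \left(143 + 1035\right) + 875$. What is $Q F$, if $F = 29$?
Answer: $59537$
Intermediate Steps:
$Q = 2053$ ($Q = 1178 + 875 = 2053$)
$Q F = 2053 \cdot 29 = 59537$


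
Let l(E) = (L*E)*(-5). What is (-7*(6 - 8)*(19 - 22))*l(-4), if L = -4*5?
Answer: 16800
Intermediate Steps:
L = -20
l(E) = 100*E (l(E) = -20*E*(-5) = 100*E)
(-7*(6 - 8)*(19 - 22))*l(-4) = (-7*(6 - 8)*(19 - 22))*(100*(-4)) = -(-14)*(-3)*(-400) = -7*6*(-400) = -42*(-400) = 16800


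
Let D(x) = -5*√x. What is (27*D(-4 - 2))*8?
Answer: -1080*I*√6 ≈ -2645.4*I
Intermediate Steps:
(27*D(-4 - 2))*8 = (27*(-5*√(-4 - 2)))*8 = (27*(-5*I*√6))*8 = -135*I*√6*8 = -1080*I*√6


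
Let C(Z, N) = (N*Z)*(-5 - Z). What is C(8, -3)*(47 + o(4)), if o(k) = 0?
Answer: 14664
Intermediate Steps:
C(Z, N) = N*Z*(-5 - Z)
C(8, -3)*(47 + o(4)) = (-1*(-3)*8*(5 + 8))*(47 + 0) = -1*(-3)*8*13*47 = 312*47 = 14664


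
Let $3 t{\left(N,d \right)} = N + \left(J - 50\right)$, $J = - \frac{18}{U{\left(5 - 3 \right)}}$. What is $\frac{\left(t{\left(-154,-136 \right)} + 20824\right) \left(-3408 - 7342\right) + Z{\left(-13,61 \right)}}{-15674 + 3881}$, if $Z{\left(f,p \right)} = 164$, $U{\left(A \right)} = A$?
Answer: $\frac{74364862}{3931} \approx 18918.0$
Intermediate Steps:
$J = -9$ ($J = - \frac{18}{5 - 3} = - \frac{18}{2} = \left(-18\right) \frac{1}{2} = -9$)
$t{\left(N,d \right)} = - \frac{59}{3} + \frac{N}{3}$ ($t{\left(N,d \right)} = \frac{N - 59}{3} = \frac{-59 + N}{3} = - \frac{59}{3} + \frac{N}{3}$)
$\frac{\left(t{\left(-154,-136 \right)} + 20824\right) \left(-3408 - 7342\right) + Z{\left(-13,61 \right)}}{-15674 + 3881} = \frac{\left(\left(- \frac{59}{3} + \frac{1}{3} \left(-154\right)\right) + 20824\right) \left(-3408 - 7342\right) + 164}{-15674 + 3881} = \frac{\left(\left(- \frac{59}{3} - \frac{154}{3}\right) + 20824\right) \left(-10750\right) + 164}{-11793} = \left(\left(-71 + 20824\right) \left(-10750\right) + 164\right) \left(- \frac{1}{11793}\right) = \left(20753 \left(-10750\right) + 164\right) \left(- \frac{1}{11793}\right) = \left(-223094750 + 164\right) \left(- \frac{1}{11793}\right) = \left(-223094586\right) \left(- \frac{1}{11793}\right) = \frac{74364862}{3931}$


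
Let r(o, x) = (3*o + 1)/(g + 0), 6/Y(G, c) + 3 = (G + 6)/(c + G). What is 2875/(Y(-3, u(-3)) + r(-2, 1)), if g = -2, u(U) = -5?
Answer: 51750/13 ≈ 3980.8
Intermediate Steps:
Y(G, c) = 6/(-3 + (6 + G)/(G + c)) (Y(G, c) = 6/(-3 + (G + 6)/(c + G)) = 6/(-3 + (6 + G)/(G + c)))
r(o, x) = -½ - 3*o/2 (r(o, x) = (3*o + 1)/(-2 + 0) = (1 + 3*o)/(-2) = (1 + 3*o)*(-½) = -½ - 3*o/2)
2875/(Y(-3, u(-3)) + r(-2, 1)) = 2875/(6*(-1*(-3) - 1*(-5))/(-6 + 2*(-3) + 3*(-5)) + (-½ - 3/2*(-2))) = 2875/(6*(3 + 5)/(-6 - 6 - 15) + (-½ + 3)) = 2875/(6*8/(-27) + 5/2) = 2875/(6*(-1/27)*8 + 5/2) = 2875/(-16/9 + 5/2) = 2875/(13/18) = 2875*(18/13) = 51750/13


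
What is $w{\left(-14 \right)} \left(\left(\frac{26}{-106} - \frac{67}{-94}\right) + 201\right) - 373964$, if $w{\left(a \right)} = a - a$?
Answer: $-373964$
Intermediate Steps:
$w{\left(a \right)} = 0$
$w{\left(-14 \right)} \left(\left(\frac{26}{-106} - \frac{67}{-94}\right) + 201\right) - 373964 = 0 \left(\left(\frac{26}{-106} - \frac{67}{-94}\right) + 201\right) - 373964 = 0 \left(\left(26 \left(- \frac{1}{106}\right) - - \frac{67}{94}\right) + 201\right) - 373964 = 0 \left(\left(- \frac{13}{53} + \frac{67}{94}\right) + 201\right) - 373964 = 0 \left(\frac{2329}{4982} + 201\right) - 373964 = 0 \cdot \frac{1003711}{4982} - 373964 = 0 - 373964 = -373964$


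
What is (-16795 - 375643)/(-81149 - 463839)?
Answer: 196219/272494 ≈ 0.72009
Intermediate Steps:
(-16795 - 375643)/(-81149 - 463839) = -392438/(-544988) = -392438*(-1/544988) = 196219/272494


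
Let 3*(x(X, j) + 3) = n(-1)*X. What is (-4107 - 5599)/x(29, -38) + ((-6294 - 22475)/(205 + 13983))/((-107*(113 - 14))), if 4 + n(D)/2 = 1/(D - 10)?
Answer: 5348753363717/45238338684 ≈ 118.23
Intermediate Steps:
n(D) = -8 + 2/(-10 + D) (n(D) = -8 + 2/(D - 10) = -8 + 2/(-10 + D))
x(X, j) = -3 - 30*X/11 (x(X, j) = -3 + ((2*(41 - 4*(-1))/(-10 - 1))*X)/3 = -3 + ((2*(41 + 4)/(-11))*X)/3 = -3 + ((2*(-1/11)*45)*X)/3 = -3 + (-90*X/11)/3 = -3 - 30*X/11)
(-4107 - 5599)/x(29, -38) + ((-6294 - 22475)/(205 + 13983))/((-107*(113 - 14))) = (-4107 - 5599)/(-3 - 30/11*29) + ((-6294 - 22475)/(205 + 13983))/((-107*(113 - 14))) = -9706/(-3 - 870/11) + (-28769/14188)/((-107*99)) = -9706/(-903/11) - 28769*1/14188/(-10593) = -9706*(-11/903) - 28769/14188*(-1/10593) = 106766/903 + 28769/150293484 = 5348753363717/45238338684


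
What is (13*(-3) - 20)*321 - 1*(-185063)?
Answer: 166124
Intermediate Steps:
(13*(-3) - 20)*321 - 1*(-185063) = (-39 - 20)*321 + 185063 = -59*321 + 185063 = -18939 + 185063 = 166124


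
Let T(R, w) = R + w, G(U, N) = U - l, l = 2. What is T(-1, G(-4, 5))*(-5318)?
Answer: 37226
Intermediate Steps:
G(U, N) = -2 + U (G(U, N) = U - 1*2 = U - 2 = -2 + U)
T(-1, G(-4, 5))*(-5318) = (-1 + (-2 - 4))*(-5318) = (-1 - 6)*(-5318) = -7*(-5318) = 37226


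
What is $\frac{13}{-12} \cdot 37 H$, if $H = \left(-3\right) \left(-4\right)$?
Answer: $-481$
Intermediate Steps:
$H = 12$
$\frac{13}{-12} \cdot 37 H = \frac{13}{-12} \cdot 37 \cdot 12 = 13 \left(- \frac{1}{12}\right) 37 \cdot 12 = \left(- \frac{13}{12}\right) 37 \cdot 12 = \left(- \frac{481}{12}\right) 12 = -481$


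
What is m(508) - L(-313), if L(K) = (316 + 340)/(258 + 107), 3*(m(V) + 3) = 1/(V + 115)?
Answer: -3272254/682185 ≈ -4.7967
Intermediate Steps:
m(V) = -3 + 1/(3*(115 + V)) (m(V) = -3 + 1/(3*(V + 115)) = -3 + 1/(3*(115 + V)))
L(K) = 656/365
m(508) - L(-313) = (-1034 - 9*508)/(3*(115 + 508)) - 1*656/365 = (⅓)*(-1034 - 4572)/623 - 656/365 = (⅓)*(1/623)*(-5606) - 656/365 = -5606/1869 - 656/365 = -3272254/682185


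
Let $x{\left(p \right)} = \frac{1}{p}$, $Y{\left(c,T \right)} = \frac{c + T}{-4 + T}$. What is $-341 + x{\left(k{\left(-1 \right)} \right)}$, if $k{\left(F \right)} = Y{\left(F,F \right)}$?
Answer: $- \frac{677}{2} \approx -338.5$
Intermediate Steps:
$Y{\left(c,T \right)} = \frac{T + c}{-4 + T}$
$k{\left(F \right)} = \frac{2 F}{-4 + F}$ ($k{\left(F \right)} = \frac{F + F}{-4 + F} = \frac{2 F}{-4 + F}$)
$-341 + x{\left(k{\left(-1 \right)} \right)} = -341 + \frac{1}{2 \left(-1\right) \frac{1}{-4 - 1}} = -341 + \frac{1}{2 \left(-1\right) \frac{1}{-5}} = -341 + \frac{1}{2 \left(-1\right) \left(- \frac{1}{5}\right)} = -341 + \frac{1}{\frac{2}{5}} = -341 + \frac{5}{2} = - \frac{677}{2}$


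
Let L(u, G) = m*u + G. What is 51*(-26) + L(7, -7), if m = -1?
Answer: -1340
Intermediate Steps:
L(u, G) = G - u (L(u, G) = -u + G = G - u)
51*(-26) + L(7, -7) = 51*(-26) + (-7 - 1*7) = -1326 + (-7 - 7) = -1326 - 14 = -1340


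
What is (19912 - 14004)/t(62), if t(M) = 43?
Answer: 5908/43 ≈ 137.40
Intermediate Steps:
(19912 - 14004)/t(62) = (19912 - 14004)/43 = 5908*(1/43) = 5908/43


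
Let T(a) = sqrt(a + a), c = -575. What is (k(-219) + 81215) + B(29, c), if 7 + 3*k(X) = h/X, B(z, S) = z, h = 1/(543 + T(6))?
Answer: 5245717791044/64569303 + 2*sqrt(3)/193707909 ≈ 81242.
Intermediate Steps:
T(a) = sqrt(2)*sqrt(a) (T(a) = sqrt(2*a) = sqrt(2)*sqrt(a))
h = 1/(543 + 2*sqrt(3)) (h = 1/(543 + sqrt(2)*sqrt(6)) = 1/(543 + 2*sqrt(3)) ≈ 0.0018299)
k(X) = -7/3 + (181/98279 - 2*sqrt(3)/294837)/(3*X) (k(X) = -7/3 + ((181/98279 - 2*sqrt(3)/294837)/X)/3 = -7/3 + (181/98279 - 2*sqrt(3)/294837)/(3*X))
(k(-219) + 81215) + B(29, c) = ((1/3)*(1 - 7*(-219)*(543 + 2*sqrt(3)))/(-219*(543 + 2*sqrt(3))) + 81215) + 29 = ((1/3)*(-1/219)*(1 + (832419 + 3066*sqrt(3)))/(543 + 2*sqrt(3)) + 81215) + 29 = ((1/3)*(-1/219)*(832420 + 3066*sqrt(3))/(543 + 2*sqrt(3)) + 81215) + 29 = (-(832420 + 3066*sqrt(3))/(657*(543 + 2*sqrt(3))) + 81215) + 29 = (81215 - (832420 + 3066*sqrt(3))/(657*(543 + 2*sqrt(3)))) + 29 = 81244 - (832420 + 3066*sqrt(3))/(657*(543 + 2*sqrt(3)))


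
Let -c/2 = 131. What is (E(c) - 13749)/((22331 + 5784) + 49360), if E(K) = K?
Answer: -14011/77475 ≈ -0.18085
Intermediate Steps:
c = -262 (c = -2*131 = -262)
(E(c) - 13749)/((22331 + 5784) + 49360) = (-262 - 13749)/((22331 + 5784) + 49360) = -14011/(28115 + 49360) = -14011/77475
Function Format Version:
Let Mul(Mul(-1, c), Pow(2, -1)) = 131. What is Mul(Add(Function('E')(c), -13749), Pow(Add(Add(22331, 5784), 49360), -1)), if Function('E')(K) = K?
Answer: Rational(-14011, 77475) ≈ -0.18085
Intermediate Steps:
c = -262 (c = Mul(-2, 131) = -262)
Mul(Add(Function('E')(c), -13749), Pow(Add(Add(22331, 5784), 49360), -1)) = Mul(Add(-262, -13749), Pow(Add(Add(22331, 5784), 49360), -1)) = Mul(-14011, Pow(Add(28115, 49360), -1)) = Mul(-14011, Pow(77475, -1)) = Mul(-14011, Rational(1, 77475)) = Rational(-14011, 77475)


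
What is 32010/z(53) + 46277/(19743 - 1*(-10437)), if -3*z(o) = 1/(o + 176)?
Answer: -663684410323/30180 ≈ -2.1991e+7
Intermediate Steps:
z(o) = -1/(3*(176 + o)) (z(o) = -1/(3*(o + 176)) = -1/(3*(176 + o)))
32010/z(53) + 46277/(19743 - 1*(-10437)) = 32010/((-1/(528 + 3*53))) + 46277/(19743 - 1*(-10437)) = 32010/((-1/(528 + 159))) + 46277/(19743 + 10437) = 32010/((-1/687)) + 46277/30180 = 32010/((-1*1/687)) + 46277*(1/30180) = 32010/(-1/687) + 46277/30180 = 32010*(-687) + 46277/30180 = -21990870 + 46277/30180 = -663684410323/30180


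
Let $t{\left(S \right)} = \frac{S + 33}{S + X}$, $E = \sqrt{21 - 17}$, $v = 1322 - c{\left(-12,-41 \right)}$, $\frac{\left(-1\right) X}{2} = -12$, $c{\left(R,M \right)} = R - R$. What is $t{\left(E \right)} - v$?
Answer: $- \frac{34337}{26} \approx -1320.7$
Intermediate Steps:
$c{\left(R,M \right)} = 0$
$X = 24$ ($X = \left(-2\right) \left(-12\right) = 24$)
$v = 1322$ ($v = 1322 - 0 = 1322 + 0 = 1322$)
$E = 2$ ($E = \sqrt{4} = 2$)
$t{\left(S \right)} = \frac{33 + S}{24 + S}$ ($t{\left(S \right)} = \frac{S + 33}{S + 24} = \frac{33 + S}{24 + S}$)
$t{\left(E \right)} - v = \frac{33 + 2}{24 + 2} - 1322 = \frac{1}{26} \cdot 35 - 1322 = \frac{35}{26} - 1322 = - \frac{34337}{26}$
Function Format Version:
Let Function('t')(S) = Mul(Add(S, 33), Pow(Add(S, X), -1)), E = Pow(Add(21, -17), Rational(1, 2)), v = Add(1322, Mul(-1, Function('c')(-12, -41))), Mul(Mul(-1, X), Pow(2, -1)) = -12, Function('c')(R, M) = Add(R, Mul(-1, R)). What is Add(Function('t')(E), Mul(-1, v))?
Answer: Rational(-34337, 26) ≈ -1320.7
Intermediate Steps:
Function('c')(R, M) = 0
X = 24 (X = Mul(-2, -12) = 24)
v = 1322 (v = Add(1322, Mul(-1, 0)) = Add(1322, 0) = 1322)
E = 2 (E = Pow(4, Rational(1, 2)) = 2)
Function('t')(S) = Mul(Pow(Add(24, S), -1), Add(33, S)) (Function('t')(S) = Mul(Add(S, 33), Pow(Add(S, 24), -1)) = Mul(Add(33, S), Pow(Add(24, S), -1)) = Mul(Pow(Add(24, S), -1), Add(33, S)))
Add(Function('t')(E), Mul(-1, v)) = Add(Mul(Pow(Add(24, 2), -1), Add(33, 2)), Mul(-1, 1322)) = Add(Mul(Pow(26, -1), 35), -1322) = Add(Mul(Rational(1, 26), 35), -1322) = Add(Rational(35, 26), -1322) = Rational(-34337, 26)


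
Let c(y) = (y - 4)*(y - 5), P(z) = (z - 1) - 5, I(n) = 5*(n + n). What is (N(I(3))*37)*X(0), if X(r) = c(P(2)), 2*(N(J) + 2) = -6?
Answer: -13320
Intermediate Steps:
I(n) = 10*n (I(n) = 5*(2*n) = 10*n)
P(z) = -6 + z (P(z) = (-1 + z) - 5 = -6 + z)
N(J) = -5 (N(J) = -2 + (½)*(-6) = -2 - 3 = -5)
c(y) = (-5 + y)*(-4 + y) (c(y) = (-4 + y)*(-5 + y) = (-5 + y)*(-4 + y))
X(r) = 72 (X(r) = 20 + (-6 + 2)² - 9*(-6 + 2) = 20 + (-4)² - 9*(-4) = 20 + 16 + 36 = 72)
(N(I(3))*37)*X(0) = -5*37*72 = -185*72 = -13320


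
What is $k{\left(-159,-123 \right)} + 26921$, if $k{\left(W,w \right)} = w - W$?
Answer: $26957$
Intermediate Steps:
$k{\left(-159,-123 \right)} + 26921 = \left(-123 - -159\right) + 26921 = \left(-123 + 159\right) + 26921 = 36 + 26921 = 26957$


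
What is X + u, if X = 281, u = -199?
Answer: 82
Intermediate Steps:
X + u = 281 - 199 = 82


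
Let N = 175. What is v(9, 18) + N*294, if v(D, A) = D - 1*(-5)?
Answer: 51464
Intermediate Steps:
v(D, A) = 5 + D (v(D, A) = D + 5 = 5 + D)
v(9, 18) + N*294 = (5 + 9) + 175*294 = 14 + 51450 = 51464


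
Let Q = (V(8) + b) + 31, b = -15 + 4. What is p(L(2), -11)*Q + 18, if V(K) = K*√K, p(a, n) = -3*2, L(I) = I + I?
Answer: -102 - 96*√2 ≈ -237.76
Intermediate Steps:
L(I) = 2*I
b = -11
p(a, n) = -6
V(K) = K^(3/2)
Q = 20 + 16*√2 (Q = (8^(3/2) - 11) + 31 = (16*√2 - 11) + 31 = (-11 + 16*√2) + 31 = 20 + 16*√2 ≈ 42.627)
p(L(2), -11)*Q + 18 = -6*(20 + 16*√2) + 18 = (-120 - 96*√2) + 18 = -102 - 96*√2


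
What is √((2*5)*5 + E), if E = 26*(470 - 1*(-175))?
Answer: 58*√5 ≈ 129.69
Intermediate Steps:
E = 16770 (E = 26*(470 + 175) = 26*645 = 16770)
√((2*5)*5 + E) = √((2*5)*5 + 16770) = √(10*5 + 16770) = √(50 + 16770) = √16820 = 58*√5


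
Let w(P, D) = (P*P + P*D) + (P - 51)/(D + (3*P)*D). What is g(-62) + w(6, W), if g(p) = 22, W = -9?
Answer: 81/19 ≈ 4.2632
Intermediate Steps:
w(P, D) = P**2 + D*P + (-51 + P)/(D + 3*D*P) (w(P, D) = (P**2 + D*P) + (-51 + P)/(D + 3*D*P) = P**2 + D*P + (-51 + P)/(D + 3*D*P))
g(-62) + w(6, W) = 22 + (-51 + 6 - 9*6**2 + 6*(-9)**2 + 3*(-9)*6**3 + 3*(-9)**2*6**2)/((-9)*(1 + 3*6)) = 22 - (-51 + 6 - 9*36 + 6*81 + 3*(-9)*216 + 3*81*36)/(9*(1 + 18)) = 22 - 1/9*(-51 + 6 - 324 + 486 - 5832 + 8748)/19 = 22 - 1/9*1/19*3033 = 22 - 337/19 = 81/19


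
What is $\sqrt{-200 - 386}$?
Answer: $i \sqrt{586} \approx 24.207 i$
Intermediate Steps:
$\sqrt{-200 - 386} = \sqrt{-586} = i \sqrt{586}$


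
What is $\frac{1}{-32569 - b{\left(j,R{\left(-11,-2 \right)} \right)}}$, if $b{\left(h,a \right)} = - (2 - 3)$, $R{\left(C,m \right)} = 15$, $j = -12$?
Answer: $- \frac{1}{32570} \approx -3.0703 \cdot 10^{-5}$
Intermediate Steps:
$b{\left(h,a \right)} = 1$ ($b{\left(h,a \right)} = \left(-1\right) \left(-1\right) = 1$)
$\frac{1}{-32569 - b{\left(j,R{\left(-11,-2 \right)} \right)}} = \frac{1}{-32569 - 1} = \frac{1}{-32570} = - \frac{1}{32570}$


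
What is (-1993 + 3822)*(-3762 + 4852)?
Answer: 1993610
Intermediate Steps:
(-1993 + 3822)*(-3762 + 4852) = 1829*1090 = 1993610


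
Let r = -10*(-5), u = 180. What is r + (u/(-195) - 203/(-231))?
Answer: 21431/429 ≈ 49.956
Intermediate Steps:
r = 50 (r = -10*(-5) = 50)
r + (u/(-195) - 203/(-231)) = 50 + (180/(-195) - 203/(-231)) = 50 + (180*(-1/195) - 203*(-1/231)) = 50 + (-12/13 + 29/33) = 50 - 19/429 = 21431/429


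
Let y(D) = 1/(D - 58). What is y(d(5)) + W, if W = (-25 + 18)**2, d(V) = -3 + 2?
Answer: 2890/59 ≈ 48.983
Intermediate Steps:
d(V) = -1
y(D) = 1/(-58 + D)
W = 49 (W = (-7)**2 = 49)
y(d(5)) + W = 1/(-58 - 1) + 49 = 1/(-59) + 49 = -1/59 + 49 = 2890/59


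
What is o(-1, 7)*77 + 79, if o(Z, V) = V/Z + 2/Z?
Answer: -614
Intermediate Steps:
o(Z, V) = 2/Z + V/Z
o(-1, 7)*77 + 79 = ((2 + 7)/(-1))*77 + 79 = -1*9*77 + 79 = -9*77 + 79 = -693 + 79 = -614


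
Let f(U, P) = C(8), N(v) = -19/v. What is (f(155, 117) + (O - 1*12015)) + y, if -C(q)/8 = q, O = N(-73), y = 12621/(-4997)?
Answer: -4407016089/364781 ≈ -12081.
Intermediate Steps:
y = -12621/4997 (y = 12621*(-1/4997) = -12621/4997 ≈ -2.5257)
O = 19/73 (O = -19/(-73) = -19*(-1/73) = 19/73 ≈ 0.26027)
C(q) = -8*q
f(U, P) = -64 (f(U, P) = -8*8 = -64)
(f(155, 117) + (O - 1*12015)) + y = (-64 + (19/73 - 1*12015)) - 12621/4997 = (-64 + (19/73 - 12015)) - 12621/4997 = (-64 - 877076/73) - 12621/4997 = -881748/73 - 12621/4997 = -4407016089/364781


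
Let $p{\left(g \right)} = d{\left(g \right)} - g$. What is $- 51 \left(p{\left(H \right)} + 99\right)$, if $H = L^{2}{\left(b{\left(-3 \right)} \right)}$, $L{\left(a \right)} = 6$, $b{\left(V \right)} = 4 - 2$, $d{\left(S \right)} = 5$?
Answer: $-3468$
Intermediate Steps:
$b{\left(V \right)} = 2$ ($b{\left(V \right)} = 4 - 2 = 2$)
$H = 36$ ($H = 6^{2} = 36$)
$p{\left(g \right)} = 5 - g$
$- 51 \left(p{\left(H \right)} + 99\right) = - 51 \left(\left(5 - 36\right) + 99\right) = - 51 \left(-31 + 99\right) = \left(-51\right) 68 = -3468$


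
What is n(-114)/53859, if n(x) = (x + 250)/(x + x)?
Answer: -34/3069963 ≈ -1.1075e-5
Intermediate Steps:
n(x) = (250 + x)/(2*x) (n(x) = (250 + x)/((2*x)) = (250 + x)*(1/(2*x)) = (250 + x)/(2*x))
n(-114)/53859 = ((½)*(250 - 114)/(-114))/53859 = ((½)*(-1/114)*136)*(1/53859) = -34/57*1/53859 = -34/3069963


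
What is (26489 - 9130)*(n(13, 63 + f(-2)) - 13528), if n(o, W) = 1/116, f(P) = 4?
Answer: -27240558673/116 ≈ -2.3483e+8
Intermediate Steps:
n(o, W) = 1/116
(26489 - 9130)*(n(13, 63 + f(-2)) - 13528) = (26489 - 9130)*(1/116 - 13528) = 17359*(-1569247/116) = -27240558673/116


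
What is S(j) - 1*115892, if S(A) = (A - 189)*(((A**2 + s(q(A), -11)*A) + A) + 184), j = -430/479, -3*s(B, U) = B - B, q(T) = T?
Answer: -16574987369302/109902239 ≈ -1.5082e+5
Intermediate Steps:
s(B, U) = 0 (s(B, U) = -(B - B)/3 = -1/3*0 = 0)
j = -430/479 (j = -430*1/479 = -430/479 ≈ -0.89770)
S(A) = (-189 + A)*(184 + A + A**2) (S(A) = (A - 189)*(((A**2 + 0*A) + A) + 184) = (-189 + A)*(((A**2 + 0) + A) + 184) = (-189 + A)*((A**2 + A) + 184) = (-189 + A)*((A + A**2) + 184) = (-189 + A)*(184 + A + A**2))
S(j) - 1*115892 = (-34776 + (-430/479)**3 - 188*(-430/479)**2 - 5*(-430/479)) - 1*115892 = (-34776 - 79507000/109902239 - 188*184900/229441 + 2150/479) - 115892 = (-34776 - 79507000/109902239 - 34761200/229441 + 2150/479) - 115892 = -3838197087114/109902239 - 115892 = -16574987369302/109902239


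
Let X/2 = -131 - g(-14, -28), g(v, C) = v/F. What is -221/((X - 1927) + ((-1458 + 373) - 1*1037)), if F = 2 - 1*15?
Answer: 2873/56071 ≈ 0.051239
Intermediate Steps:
F = -13 (F = 2 - 15 = -13)
g(v, C) = -v/13 (g(v, C) = v/(-13) = v*(-1/13) = -v/13)
X = -3434/13 (X = 2*(-131 - (-1)*(-14)/13) = 2*(-131 - 1*14/13) = 2*(-131 - 14/13) = 2*(-1717/13) = -3434/13 ≈ -264.15)
-221/((X - 1927) + ((-1458 + 373) - 1*1037)) = -221/((-3434/13 - 1927) + ((-1458 + 373) - 1*1037)) = -221/(-28485/13 + (-1085 - 1037)) = -221/(-28485/13 - 2122) = -221/(-56071/13) = -221*(-13/56071) = 2873/56071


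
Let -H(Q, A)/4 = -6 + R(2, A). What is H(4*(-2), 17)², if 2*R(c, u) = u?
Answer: 100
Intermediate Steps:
R(c, u) = u/2
H(Q, A) = 24 - 2*A (H(Q, A) = -4*(-6 + A/2) = 24 - 2*A)
H(4*(-2), 17)² = (24 - 2*17)² = (24 - 34)² = (-10)² = 100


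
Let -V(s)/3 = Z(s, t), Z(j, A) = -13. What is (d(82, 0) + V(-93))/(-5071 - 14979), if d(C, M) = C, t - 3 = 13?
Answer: -121/20050 ≈ -0.0060349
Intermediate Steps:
t = 16 (t = 3 + 13 = 16)
V(s) = 39 (V(s) = -3*(-13) = 39)
(d(82, 0) + V(-93))/(-5071 - 14979) = (82 + 39)/(-5071 - 14979) = 121/(-20050) = 121*(-1/20050) = -121/20050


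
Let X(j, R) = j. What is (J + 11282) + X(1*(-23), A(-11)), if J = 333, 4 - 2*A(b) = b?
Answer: 11592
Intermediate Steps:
A(b) = 2 - b/2
(J + 11282) + X(1*(-23), A(-11)) = (333 + 11282) + 1*(-23) = 11615 - 23 = 11592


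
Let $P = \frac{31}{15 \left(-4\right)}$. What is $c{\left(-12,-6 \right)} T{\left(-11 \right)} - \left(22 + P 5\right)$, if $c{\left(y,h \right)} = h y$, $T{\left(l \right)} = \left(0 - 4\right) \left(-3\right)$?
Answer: $\frac{10135}{12} \approx 844.58$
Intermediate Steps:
$T{\left(l \right)} = 12$ ($T{\left(l \right)} = \left(-4\right) \left(-3\right) = 12$)
$P = - \frac{31}{60}$ ($P = \frac{31}{-60} = 31 \left(- \frac{1}{60}\right) = - \frac{31}{60} \approx -0.51667$)
$c{\left(-12,-6 \right)} T{\left(-11 \right)} - \left(22 + P 5\right) = \left(-6\right) \left(-12\right) 12 - \left(22 - \frac{31}{12}\right) = 72 \cdot 12 - \frac{233}{12} = 864 + \left(-22 + \frac{31}{12}\right) = 864 - \frac{233}{12} = \frac{10135}{12}$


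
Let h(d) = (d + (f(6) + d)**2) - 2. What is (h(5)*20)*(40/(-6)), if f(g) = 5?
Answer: -41200/3 ≈ -13733.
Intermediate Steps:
h(d) = -2 + d + (5 + d)**2 (h(d) = (d + (5 + d)**2) - 2 = -2 + d + (5 + d)**2)
(h(5)*20)*(40/(-6)) = ((-2 + 5 + (5 + 5)**2)*20)*(40/(-6)) = ((-2 + 5 + 10**2)*20)*(40*(-1/6)) = ((-2 + 5 + 100)*20)*(-20/3) = (103*20)*(-20/3) = 2060*(-20/3) = -41200/3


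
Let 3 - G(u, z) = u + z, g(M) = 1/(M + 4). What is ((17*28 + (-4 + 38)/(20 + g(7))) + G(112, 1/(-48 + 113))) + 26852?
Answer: 1769344/65 ≈ 27221.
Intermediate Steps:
g(M) = 1/(4 + M)
G(u, z) = 3 - u - z (G(u, z) = 3 - (u + z) = 3 + (-u - z) = 3 - u - z)
((17*28 + (-4 + 38)/(20 + g(7))) + G(112, 1/(-48 + 113))) + 26852 = ((17*28 + (-4 + 38)/(20 + 1/(4 + 7))) + (3 - 1*112 - 1/(-48 + 113))) + 26852 = ((476 + 34/(20 + 1/11)) + (3 - 112 - 1/65)) + 26852 = ((476 + 34/(20 + 1/11)) + (3 - 112 - 1*1/65)) + 26852 = ((476 + 34/(221/11)) + (3 - 112 - 1/65)) + 26852 = ((476 + 34*(11/221)) - 7086/65) + 26852 = ((476 + 22/13) - 7086/65) + 26852 = (6210/13 - 7086/65) + 26852 = 23964/65 + 26852 = 1769344/65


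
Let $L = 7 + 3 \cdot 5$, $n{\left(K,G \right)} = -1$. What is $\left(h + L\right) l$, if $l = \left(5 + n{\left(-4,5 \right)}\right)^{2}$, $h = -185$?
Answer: $-2608$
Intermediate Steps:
$L = 22$ ($L = 7 + 15 = 22$)
$l = 16$ ($l = \left(5 - 1\right)^{2} = 4^{2} = 16$)
$\left(h + L\right) l = \left(-185 + 22\right) 16 = \left(-163\right) 16 = -2608$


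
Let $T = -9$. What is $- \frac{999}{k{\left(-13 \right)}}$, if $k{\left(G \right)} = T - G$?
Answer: $- \frac{999}{4} \approx -249.75$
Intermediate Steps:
$k{\left(G \right)} = -9 - G$
$- \frac{999}{k{\left(-13 \right)}} = - \frac{999}{-9 - -13} = - \frac{999}{-9 + 13} = - \frac{999}{4}$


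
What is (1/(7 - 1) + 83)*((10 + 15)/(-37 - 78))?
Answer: -2495/138 ≈ -18.080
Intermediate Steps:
(1/(7 - 1) + 83)*((10 + 15)/(-37 - 78)) = (1/6 + 83)*(25/(-115)) = (⅙ + 83)*(25*(-1/115)) = (499/6)*(-5/23) = -2495/138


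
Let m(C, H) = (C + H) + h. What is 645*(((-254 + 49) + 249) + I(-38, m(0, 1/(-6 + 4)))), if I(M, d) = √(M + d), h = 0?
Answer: 28380 + 645*I*√154/2 ≈ 28380.0 + 4002.1*I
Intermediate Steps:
m(C, H) = C + H (m(C, H) = (C + H) + 0 = C + H)
645*(((-254 + 49) + 249) + I(-38, m(0, 1/(-6 + 4)))) = 645*(((-254 + 49) + 249) + √(-38 + (0 + 1/(-6 + 4)))) = 645*((-205 + 249) + √(-38 + (0 + 1/(-2)))) = 645*(44 + √(-38 + (0 - ½))) = 645*(44 + √(-38 - ½)) = 645*(44 + √(-77/2)) = 645*(44 + I*√154/2) = 28380 + 645*I*√154/2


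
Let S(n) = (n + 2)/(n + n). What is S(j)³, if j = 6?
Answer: 8/27 ≈ 0.29630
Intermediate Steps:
S(n) = (2 + n)/(2*n) (S(n) = (2 + n)/((2*n)) = (2 + n)*(1/(2*n)) = (2 + n)/(2*n))
S(j)³ = ((½)*(2 + 6)/6)³ = ((½)*(⅙)*8)³ = (⅔)³ = 8/27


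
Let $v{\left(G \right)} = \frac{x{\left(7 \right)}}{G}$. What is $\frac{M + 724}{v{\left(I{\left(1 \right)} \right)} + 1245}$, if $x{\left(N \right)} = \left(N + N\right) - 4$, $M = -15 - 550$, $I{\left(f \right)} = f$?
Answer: $\frac{159}{1255} \approx 0.12669$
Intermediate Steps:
$M = -565$ ($M = -15 - 550 = -565$)
$x{\left(N \right)} = -4 + 2 N$ ($x{\left(N \right)} = 2 N - 4 = -4 + 2 N$)
$v{\left(G \right)} = \frac{10}{G}$ ($v{\left(G \right)} = \frac{-4 + 2 \cdot 7}{G} = \frac{-4 + 14}{G} = \frac{10}{G}$)
$\frac{M + 724}{v{\left(I{\left(1 \right)} \right)} + 1245} = \frac{-565 + 724}{\frac{10}{1} + 1245} = \frac{159}{10 \cdot 1 + 1245} = \frac{159}{10 + 1245} = \frac{159}{1255}$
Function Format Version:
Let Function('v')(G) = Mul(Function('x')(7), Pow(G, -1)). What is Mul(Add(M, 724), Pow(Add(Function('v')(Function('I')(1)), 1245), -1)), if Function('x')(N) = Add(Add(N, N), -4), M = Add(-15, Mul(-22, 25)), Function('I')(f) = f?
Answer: Rational(159, 1255) ≈ 0.12669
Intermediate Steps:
M = -565 (M = Add(-15, -550) = -565)
Function('x')(N) = Add(-4, Mul(2, N)) (Function('x')(N) = Add(Mul(2, N), -4) = Add(-4, Mul(2, N)))
Function('v')(G) = Mul(10, Pow(G, -1)) (Function('v')(G) = Mul(Add(-4, Mul(2, 7)), Pow(G, -1)) = Mul(Add(-4, 14), Pow(G, -1)) = Mul(10, Pow(G, -1)))
Mul(Add(M, 724), Pow(Add(Function('v')(Function('I')(1)), 1245), -1)) = Mul(Add(-565, 724), Pow(Add(Mul(10, Pow(1, -1)), 1245), -1)) = Mul(159, Pow(Add(Mul(10, 1), 1245), -1)) = Mul(159, Pow(Add(10, 1245), -1)) = Mul(159, Pow(1255, -1)) = Mul(159, Rational(1, 1255)) = Rational(159, 1255)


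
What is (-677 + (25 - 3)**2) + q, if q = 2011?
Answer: 1818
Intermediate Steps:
(-677 + (25 - 3)**2) + q = (-677 + (25 - 3)**2) + 2011 = (-677 + 22**2) + 2011 = (-677 + 484) + 2011 = -193 + 2011 = 1818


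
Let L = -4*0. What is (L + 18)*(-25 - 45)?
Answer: -1260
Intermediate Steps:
L = 0
(L + 18)*(-25 - 45) = (0 + 18)*(-25 - 45) = 18*(-70) = -1260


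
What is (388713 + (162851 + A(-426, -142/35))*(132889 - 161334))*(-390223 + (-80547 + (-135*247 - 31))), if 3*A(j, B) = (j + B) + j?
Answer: 48952381900831384/21 ≈ 2.3311e+15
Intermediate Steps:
A(j, B) = B/3 + 2*j/3 (A(j, B) = ((j + B) + j)/3 = ((B + j) + j)/3 = (B + 2*j)/3 = B/3 + 2*j/3)
(388713 + (162851 + A(-426, -142/35))*(132889 - 161334))*(-390223 + (-80547 + (-135*247 - 31))) = (388713 + (162851 + ((-142/35)/3 + (⅔)*(-426)))*(132889 - 161334))*(-390223 + (-80547 + (-135*247 - 31))) = (388713 + (162851 + ((-142*1/35)/3 - 284))*(-28445))*(-390223 + (-80547 + (-33345 - 31))) = (388713 + (162851 + ((⅓)*(-142/35) - 284))*(-28445))*(-390223 + (-80547 - 33376)) = (388713 + (162851 + (-142/105 - 284))*(-28445))*(-390223 - 113923) = (388713 + (162851 - 29962/105)*(-28445))*(-504146) = (388713 + (17069393/105)*(-28445))*(-504146) = (388713 - 97107776777/21)*(-504146) = -97099613804/21*(-504146) = 48952381900831384/21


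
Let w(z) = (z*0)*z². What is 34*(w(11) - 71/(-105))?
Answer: 2414/105 ≈ 22.990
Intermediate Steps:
w(z) = 0 (w(z) = 0*z² = 0)
34*(w(11) - 71/(-105)) = 34*(0 - 71/(-105)) = 34*(0 - 71*(-1/105)) = 34*(0 + 71/105) = 34*(71/105) = 2414/105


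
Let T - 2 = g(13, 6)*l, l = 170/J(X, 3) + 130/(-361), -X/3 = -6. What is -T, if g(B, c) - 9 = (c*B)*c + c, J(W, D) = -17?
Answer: 1805698/361 ≈ 5001.9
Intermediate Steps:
X = 18 (X = -3*(-6) = 18)
g(B, c) = 9 + c + B*c² (g(B, c) = 9 + ((c*B)*c + c) = 9 + ((B*c)*c + c) = 9 + (B*c² + c) = 9 + (c + B*c²) = 9 + c + B*c²)
l = -3740/361 (l = 170/(-17) + 130/(-361) = 170*(-1/17) + 130*(-1/361) = -10 - 130/361 = -3740/361 ≈ -10.360)
T = -1805698/361 (T = 2 + (9 + 6 + 13*6²)*(-3740/361) = 2 + (9 + 6 + 13*36)*(-3740/361) = 2 + (9 + 6 + 468)*(-3740/361) = 2 + 483*(-3740/361) = 2 - 1806420/361 = -1805698/361 ≈ -5001.9)
-T = -1*(-1805698/361) = 1805698/361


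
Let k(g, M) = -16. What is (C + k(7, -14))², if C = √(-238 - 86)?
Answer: -68 - 576*I ≈ -68.0 - 576.0*I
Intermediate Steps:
C = 18*I (C = √(-324) = 18*I ≈ 18.0*I)
(C + k(7, -14))² = (18*I - 16)² = (-16 + 18*I)²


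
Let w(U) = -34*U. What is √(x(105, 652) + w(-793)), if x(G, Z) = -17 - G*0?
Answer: √26945 ≈ 164.15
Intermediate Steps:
x(G, Z) = -17 (x(G, Z) = -17 + 0 = -17)
√(x(105, 652) + w(-793)) = √(-17 - 34*(-793)) = √(-17 + 26962) = √26945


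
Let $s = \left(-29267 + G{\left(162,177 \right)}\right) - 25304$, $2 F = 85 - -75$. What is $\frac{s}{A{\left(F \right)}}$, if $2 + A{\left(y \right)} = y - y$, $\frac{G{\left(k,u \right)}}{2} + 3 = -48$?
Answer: $\frac{54673}{2} \approx 27337.0$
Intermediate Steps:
$G{\left(k,u \right)} = -102$ ($G{\left(k,u \right)} = -6 + 2 \left(-48\right) = -6 - 96 = -102$)
$F = 80$ ($F = \frac{85 - -75}{2} = \frac{85 + 75}{2} = \frac{1}{2} \cdot 160 = 80$)
$A{\left(y \right)} = -2$ ($A{\left(y \right)} = -2 + \left(y - y\right) = -2 + 0 = -2$)
$s = -54673$ ($s = \left(-29267 - 102\right) - 25304 = -29369 - 25304 = -54673$)
$\frac{s}{A{\left(F \right)}} = - \frac{54673}{-2} = \left(-54673\right) \left(- \frac{1}{2}\right) = \frac{54673}{2}$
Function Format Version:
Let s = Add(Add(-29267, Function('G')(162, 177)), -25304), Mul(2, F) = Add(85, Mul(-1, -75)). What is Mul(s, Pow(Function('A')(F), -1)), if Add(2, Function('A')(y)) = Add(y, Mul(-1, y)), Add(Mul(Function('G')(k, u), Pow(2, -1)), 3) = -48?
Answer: Rational(54673, 2) ≈ 27337.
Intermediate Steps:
Function('G')(k, u) = -102 (Function('G')(k, u) = Add(-6, Mul(2, -48)) = Add(-6, -96) = -102)
F = 80 (F = Mul(Rational(1, 2), Add(85, Mul(-1, -75))) = Mul(Rational(1, 2), Add(85, 75)) = Mul(Rational(1, 2), 160) = 80)
Function('A')(y) = -2 (Function('A')(y) = Add(-2, Add(y, Mul(-1, y))) = Add(-2, 0) = -2)
s = -54673 (s = Add(Add(-29267, -102), -25304) = Add(-29369, -25304) = -54673)
Mul(s, Pow(Function('A')(F), -1)) = Mul(-54673, Pow(-2, -1)) = Mul(-54673, Rational(-1, 2)) = Rational(54673, 2)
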